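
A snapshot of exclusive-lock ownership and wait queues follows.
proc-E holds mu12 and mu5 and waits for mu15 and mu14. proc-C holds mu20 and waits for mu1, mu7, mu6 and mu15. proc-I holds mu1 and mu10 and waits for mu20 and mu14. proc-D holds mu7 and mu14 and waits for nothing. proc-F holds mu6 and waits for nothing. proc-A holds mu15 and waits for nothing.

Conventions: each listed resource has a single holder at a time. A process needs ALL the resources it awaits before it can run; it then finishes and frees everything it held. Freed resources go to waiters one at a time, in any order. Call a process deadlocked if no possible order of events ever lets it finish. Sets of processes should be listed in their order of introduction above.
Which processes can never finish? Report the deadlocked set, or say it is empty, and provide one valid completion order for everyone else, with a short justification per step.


The deadlocked set is proc-C and proc-I.
Key observation: the waits loop around proc-C -> proc-I -> proc-C with no way out; no other process is dragged down with it.
A valid finishing order for the others: proc-F, proc-A, proc-D, proc-E.
Step-by-step check:
  proc-F waits on nothing -> runs at once and releases mu6
  proc-A waits on nothing -> runs at once and releases mu15
  proc-D waits on nothing -> runs at once and releases mu7 and mu14
  run proc-E (all its waits — mu15 and mu14 — are resolved); releases mu12 and mu5


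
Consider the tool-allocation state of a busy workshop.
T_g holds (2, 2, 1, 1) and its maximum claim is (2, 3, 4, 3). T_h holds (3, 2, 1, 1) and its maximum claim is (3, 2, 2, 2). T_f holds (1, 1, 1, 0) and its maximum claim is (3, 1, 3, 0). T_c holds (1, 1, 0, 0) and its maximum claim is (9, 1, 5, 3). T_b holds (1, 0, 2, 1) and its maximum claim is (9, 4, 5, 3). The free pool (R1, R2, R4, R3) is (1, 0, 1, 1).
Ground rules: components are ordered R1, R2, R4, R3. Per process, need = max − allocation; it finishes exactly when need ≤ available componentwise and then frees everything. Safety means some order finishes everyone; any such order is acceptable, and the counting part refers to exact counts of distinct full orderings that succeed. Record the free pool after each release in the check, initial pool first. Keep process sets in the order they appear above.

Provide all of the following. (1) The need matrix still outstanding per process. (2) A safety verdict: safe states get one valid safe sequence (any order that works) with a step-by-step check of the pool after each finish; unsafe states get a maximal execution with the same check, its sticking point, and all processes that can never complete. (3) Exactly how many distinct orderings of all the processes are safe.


(1) Outstanding need per process (order R1, R2, R4, R3):
  T_g: (0, 1, 3, 2)
  T_h: (0, 0, 1, 1)
  T_f: (2, 0, 2, 0)
  T_c: (8, 0, 5, 3)
  T_b: (8, 4, 3, 2)
(2) UNSAFE.
Key observation: T_h, T_f, T_g can finish, but then (7, 5, 4, 3) is all there is, and the blocked group's R1 demands exceed it.
Going as far as possible: T_h, T_f, T_g; after that, nothing fits. Check, step by step:
  pool = (1, 0, 1, 1)
  T_h: need (0, 0, 1, 1) fits (1, 0, 1, 1); releases (3, 2, 1, 1), pool now (4, 2, 2, 2)
  T_f: need (2, 0, 2, 0) fits (4, 2, 2, 2); releases (1, 1, 1, 0), pool now (5, 3, 3, 2)
  T_g: need (0, 1, 3, 2) fits (5, 3, 3, 2); releases (2, 2, 1, 1), pool now (7, 5, 4, 3)
  T_c still needs (8, 0, 5, 3) but only (7, 5, 4, 3) is free — short on R1 and R4
  T_b still needs (8, 4, 3, 2) but only (7, 5, 4, 3) is free — short on R1
Permanently blocked: T_c and T_b.
(3) Precisely 0 of the possible complete orderings are safe sequences.


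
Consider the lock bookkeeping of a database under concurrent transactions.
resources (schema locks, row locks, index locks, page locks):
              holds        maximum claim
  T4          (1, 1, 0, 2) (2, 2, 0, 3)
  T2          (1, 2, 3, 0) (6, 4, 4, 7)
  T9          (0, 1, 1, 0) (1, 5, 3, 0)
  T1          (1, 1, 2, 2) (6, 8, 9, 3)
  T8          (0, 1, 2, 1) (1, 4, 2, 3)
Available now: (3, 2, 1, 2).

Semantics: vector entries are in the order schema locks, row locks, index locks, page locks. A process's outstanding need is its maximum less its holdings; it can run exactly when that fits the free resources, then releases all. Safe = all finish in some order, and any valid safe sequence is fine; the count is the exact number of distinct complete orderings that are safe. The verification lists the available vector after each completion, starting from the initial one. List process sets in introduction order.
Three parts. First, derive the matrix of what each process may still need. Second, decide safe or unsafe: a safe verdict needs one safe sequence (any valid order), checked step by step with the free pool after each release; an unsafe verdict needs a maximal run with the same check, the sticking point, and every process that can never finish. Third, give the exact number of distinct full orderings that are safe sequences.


(1) Remaining need (order schema locks, row locks, index locks, page locks):
  T4: (1, 1, 0, 1)
  T2: (5, 2, 1, 7)
  T9: (1, 4, 2, 0)
  T1: (5, 7, 7, 1)
  T8: (1, 3, 0, 2)
(2) UNSAFE.
Key observation: even finishing T4, T8, T9 leaves just (4, 5, 4, 5) free — too little schema locks for any of the remaining processes.
Going as far as possible: T4, T8, T9; after that, nothing fits. Walking it through:
  pool = (3, 2, 1, 2)
  T4: need (1, 1, 0, 1) fits (3, 2, 1, 2); releases (1, 1, 0, 2), pool now (4, 3, 1, 4)
  T8: need (1, 3, 0, 2) fits (4, 3, 1, 4); releases (0, 1, 2, 1), pool now (4, 4, 3, 5)
  T9: need (1, 4, 2, 0) fits (4, 4, 3, 5); releases (0, 1, 1, 0), pool now (4, 5, 4, 5)
  T2 cannot run: need (5, 2, 1, 7) vs free (4, 5, 4, 5) (insufficient schema locks and page locks)
  T1 cannot run: need (5, 7, 7, 1) vs free (4, 5, 4, 5) (insufficient schema locks, row locks and index locks)
Processes that can never finish: T2 and T1.
(3) Exactly 0 of the possible complete orderings are safe sequences.


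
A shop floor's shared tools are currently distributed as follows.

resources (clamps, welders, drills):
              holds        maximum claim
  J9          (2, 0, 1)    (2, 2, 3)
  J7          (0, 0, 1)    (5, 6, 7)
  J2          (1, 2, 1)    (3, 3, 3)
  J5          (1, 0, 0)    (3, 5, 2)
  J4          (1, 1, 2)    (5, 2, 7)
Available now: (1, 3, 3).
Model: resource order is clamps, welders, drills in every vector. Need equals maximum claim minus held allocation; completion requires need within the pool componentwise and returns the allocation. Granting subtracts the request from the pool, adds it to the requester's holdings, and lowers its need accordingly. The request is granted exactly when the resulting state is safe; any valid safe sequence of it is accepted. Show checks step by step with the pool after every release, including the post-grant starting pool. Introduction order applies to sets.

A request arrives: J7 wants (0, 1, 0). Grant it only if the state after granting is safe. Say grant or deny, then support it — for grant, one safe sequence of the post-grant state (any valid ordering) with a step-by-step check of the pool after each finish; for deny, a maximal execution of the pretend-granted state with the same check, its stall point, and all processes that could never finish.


GRANT — the state after the grant stays safe, e.g. via J9, J2, J4, J7, J5.
Key observation: post-grant, (1, 2, 3) remains, and an order beginning with J9 completes everyone.
Step-by-step check of the post-grant state:
  pool = (1, 2, 3)
  J9 needs (0, 2, 2) <= (1, 2, 3) -> finishes; pool += (2, 0, 1) = (3, 2, 4)
  J2 needs (2, 1, 2) <= (3, 2, 4) -> finishes; pool += (1, 2, 1) = (4, 4, 5)
  J4 needs (4, 1, 5) <= (4, 4, 5) -> finishes; pool += (1, 1, 2) = (5, 5, 7)
  J7 needs (5, 5, 6) <= (5, 5, 7) -> finishes; pool += (0, 1, 1) = (5, 6, 8)
  J5 needs (2, 5, 2) <= (5, 6, 8) -> finishes; pool += (1, 0, 0) = (6, 6, 8)


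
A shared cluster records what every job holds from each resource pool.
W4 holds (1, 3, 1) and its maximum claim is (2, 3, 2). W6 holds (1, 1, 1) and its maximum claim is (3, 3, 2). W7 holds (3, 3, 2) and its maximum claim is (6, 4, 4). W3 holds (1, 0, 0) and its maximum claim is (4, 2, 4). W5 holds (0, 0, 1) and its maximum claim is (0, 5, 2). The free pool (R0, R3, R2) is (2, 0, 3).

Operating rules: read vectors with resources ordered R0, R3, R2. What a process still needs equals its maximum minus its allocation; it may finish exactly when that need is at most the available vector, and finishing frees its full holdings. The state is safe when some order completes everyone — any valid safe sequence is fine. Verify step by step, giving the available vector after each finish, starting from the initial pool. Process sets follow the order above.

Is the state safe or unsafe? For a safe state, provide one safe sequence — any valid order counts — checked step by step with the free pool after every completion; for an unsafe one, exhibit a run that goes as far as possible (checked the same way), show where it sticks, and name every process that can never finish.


SAFE — a valid safe sequence is W4, W7, W3, W6, W5.
Key observation: at W7 the run first touches a limit — (3, 1, 2) against (3, 3, 4), exact on a resource it actually requests.
Step-by-step check:
  pool = (2, 0, 3)
  W4: need (1, 0, 1) fits (2, 0, 3); releases (1, 3, 1), pool now (3, 3, 4)
  W7: need (3, 1, 2) fits (3, 3, 4); releases (3, 3, 2), pool now (6, 6, 6)
  W3: need (3, 2, 4) fits (6, 6, 6); releases (1, 0, 0), pool now (7, 6, 6)
  W6: need (2, 2, 1) fits (7, 6, 6); releases (1, 1, 1), pool now (8, 7, 7)
  W5: need (0, 5, 1) fits (8, 7, 7); releases (0, 0, 1), pool now (8, 7, 8)


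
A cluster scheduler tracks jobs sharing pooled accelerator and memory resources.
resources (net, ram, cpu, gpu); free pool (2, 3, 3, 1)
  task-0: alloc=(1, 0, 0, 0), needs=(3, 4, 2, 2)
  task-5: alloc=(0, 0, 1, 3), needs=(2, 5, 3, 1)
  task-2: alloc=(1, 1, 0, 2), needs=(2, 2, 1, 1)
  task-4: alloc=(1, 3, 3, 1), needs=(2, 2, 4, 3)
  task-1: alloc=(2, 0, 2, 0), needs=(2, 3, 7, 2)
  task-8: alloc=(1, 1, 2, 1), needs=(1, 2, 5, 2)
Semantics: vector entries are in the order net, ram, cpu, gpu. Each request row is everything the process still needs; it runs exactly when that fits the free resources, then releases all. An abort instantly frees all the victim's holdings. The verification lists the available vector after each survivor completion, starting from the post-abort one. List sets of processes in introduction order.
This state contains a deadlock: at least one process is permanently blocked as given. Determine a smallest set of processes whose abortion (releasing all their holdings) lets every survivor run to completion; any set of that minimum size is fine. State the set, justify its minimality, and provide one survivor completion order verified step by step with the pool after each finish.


The answer: abort task-4.
Key observation: the deadlocked task-8 becomes finishable only because task-4 released (1, 3, 3, 1); it completes at step 1 below.
No smaller set exists: with zero aborts the deadlock remains.
One survivor order: task-8, task-5, task-0, task-2, task-1. Walking it through (post-abort pool first):
  pool = (3, 6, 6, 2)
  task-8: need (1, 2, 5, 2) fits (3, 6, 6, 2); releases (1, 1, 2, 1), pool now (4, 7, 8, 3)
  task-5: need (2, 5, 3, 1) fits (4, 7, 8, 3); releases (0, 0, 1, 3), pool now (4, 7, 9, 6)
  task-0: need (3, 4, 2, 2) fits (4, 7, 9, 6); releases (1, 0, 0, 0), pool now (5, 7, 9, 6)
  task-2: need (2, 2, 1, 1) fits (5, 7, 9, 6); releases (1, 1, 0, 2), pool now (6, 8, 9, 8)
  task-1: need (2, 3, 7, 2) fits (6, 8, 9, 8); releases (2, 0, 2, 0), pool now (8, 8, 11, 8)


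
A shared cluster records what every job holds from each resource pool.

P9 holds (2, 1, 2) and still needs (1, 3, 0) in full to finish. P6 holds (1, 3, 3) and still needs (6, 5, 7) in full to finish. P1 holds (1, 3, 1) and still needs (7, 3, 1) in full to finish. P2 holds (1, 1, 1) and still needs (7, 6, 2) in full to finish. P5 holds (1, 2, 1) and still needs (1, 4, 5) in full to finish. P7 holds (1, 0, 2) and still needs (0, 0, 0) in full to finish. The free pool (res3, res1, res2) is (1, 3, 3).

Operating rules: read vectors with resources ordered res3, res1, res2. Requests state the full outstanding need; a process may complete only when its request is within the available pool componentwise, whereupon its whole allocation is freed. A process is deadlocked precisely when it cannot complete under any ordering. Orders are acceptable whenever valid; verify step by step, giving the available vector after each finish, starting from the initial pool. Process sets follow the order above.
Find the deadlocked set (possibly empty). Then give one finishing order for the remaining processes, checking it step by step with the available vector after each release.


The deadlocked set is P6, P1 and P2.
Key observation: the pool after P7, P9, P5 is (5, 6, 8); every surviving request exceeds it in res3, so progress ends there.
One completion order for the rest: P7, P9, P5. Check, step by step:
  pool = (1, 3, 3)
  P7 needs (0, 0, 0) <= (1, 3, 3) -> finishes; pool += (1, 0, 2) = (2, 3, 5)
  P9 needs (1, 3, 0) <= (2, 3, 5) -> finishes; pool += (2, 1, 2) = (4, 4, 7)
  P5 needs (1, 4, 5) <= (4, 4, 7) -> finishes; pool += (1, 2, 1) = (5, 6, 8)
The stuck group stays short no matter what:
  blocked: P6 wants (6, 5, 7), pool (5, 6, 8) — not enough res3
  blocked: P1 wants (7, 3, 1), pool (5, 6, 8) — not enough res3
  blocked: P2 wants (7, 6, 2), pool (5, 6, 8) — not enough res3


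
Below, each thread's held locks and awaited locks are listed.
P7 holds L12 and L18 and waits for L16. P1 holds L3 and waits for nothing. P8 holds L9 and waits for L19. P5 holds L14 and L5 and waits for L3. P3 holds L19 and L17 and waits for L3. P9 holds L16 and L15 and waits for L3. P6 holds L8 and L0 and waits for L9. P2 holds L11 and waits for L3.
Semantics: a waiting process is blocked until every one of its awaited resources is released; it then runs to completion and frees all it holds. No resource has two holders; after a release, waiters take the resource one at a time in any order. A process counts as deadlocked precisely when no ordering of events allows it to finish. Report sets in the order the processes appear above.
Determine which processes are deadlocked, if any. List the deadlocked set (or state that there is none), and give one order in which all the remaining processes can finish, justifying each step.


No process is deadlocked.
Key observation: although several processes wait, no cycle exists — each chain bottoms out at a free runner.
A valid finishing order for the others: P1, P3, P8, P5, P9, P7, P6, P2.
Step-by-step check:
  run P1 (it waits on nothing); releases L3
  P3: everything it awaited (L3) is free; runs, freeing L19 and L17
  P8: everything it awaited (L19) is free; runs, freeing L9
  P5: everything it awaited (L3) is free; runs, freeing L14 and L5
  P9: everything it awaited (L3) is free; runs, freeing L16 and L15
  P7: everything it awaited (L16) is free; runs, freeing L12 and L18
  P6: everything it awaited (L9) is free; runs, freeing L8 and L0
  P2: everything it awaited (L3) is free; runs, freeing L11


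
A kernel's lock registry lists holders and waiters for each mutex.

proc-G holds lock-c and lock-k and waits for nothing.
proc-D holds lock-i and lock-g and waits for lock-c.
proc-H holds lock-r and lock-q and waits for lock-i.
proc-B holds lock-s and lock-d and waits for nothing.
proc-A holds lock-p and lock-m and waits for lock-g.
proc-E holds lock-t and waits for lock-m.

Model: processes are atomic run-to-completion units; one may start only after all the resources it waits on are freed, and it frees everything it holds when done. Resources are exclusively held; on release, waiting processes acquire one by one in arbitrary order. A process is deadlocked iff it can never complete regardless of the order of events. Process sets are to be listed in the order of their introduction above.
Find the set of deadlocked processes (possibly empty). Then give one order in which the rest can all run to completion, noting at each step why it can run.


Nothing here is deadlocked.
Key observation: every chain of waits terminates; starting from the processes that wait on nothing, all the rest unlock in turn.
The rest can finish in the order proc-G, proc-D, proc-B, proc-A, proc-H, proc-E.
Walking it through:
  proc-G: no waits; runs immediately, freeing lock-c and lock-k
  proc-D waits on lock-c — all released -> runs and releases lock-i and lock-g
  proc-B: no waits; runs immediately, freeing lock-s and lock-d
  proc-A waits on lock-g — all released -> runs and releases lock-p and lock-m
  proc-H waits on lock-i — all released -> runs and releases lock-r and lock-q
  proc-E waits on lock-m — all released -> runs and releases lock-t


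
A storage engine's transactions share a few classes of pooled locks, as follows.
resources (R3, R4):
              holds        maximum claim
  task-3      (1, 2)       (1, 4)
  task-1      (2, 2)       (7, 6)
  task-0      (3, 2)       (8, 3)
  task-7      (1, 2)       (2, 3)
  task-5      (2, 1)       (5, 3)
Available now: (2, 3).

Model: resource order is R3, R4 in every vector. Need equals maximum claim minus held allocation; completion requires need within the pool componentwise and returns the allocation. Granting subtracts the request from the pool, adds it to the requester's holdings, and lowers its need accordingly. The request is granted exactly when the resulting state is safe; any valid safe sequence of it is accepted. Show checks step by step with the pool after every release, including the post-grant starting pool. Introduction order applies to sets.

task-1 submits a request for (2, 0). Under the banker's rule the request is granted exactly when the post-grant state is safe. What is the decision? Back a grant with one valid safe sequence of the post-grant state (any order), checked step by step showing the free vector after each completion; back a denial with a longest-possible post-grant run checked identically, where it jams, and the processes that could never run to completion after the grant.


DENY — the pretend-granted state is unsafe.
Key observation: even finishing task-3, task-7 leaves just (2, 7) free — too little R3 for any of the remaining processes.
Pretend the grant happened; the run task-3, task-7 goes as far as possible. Step-by-step check:
  pool = (0, 3)
  task-3: need (0, 2) fits (0, 3); releases (1, 2), pool now (1, 5)
  task-7: need (1, 1) fits (1, 5); releases (1, 2), pool now (2, 7)
  task-1 cannot run: need (3, 4) vs free (2, 7) (insufficient R3)
  task-0 cannot run: need (5, 1) vs free (2, 7) (insufficient R3)
  task-5 cannot run: need (3, 2) vs free (2, 7) (insufficient R3)
Processes that could never finish after the grant: task-1, task-0 and task-5.


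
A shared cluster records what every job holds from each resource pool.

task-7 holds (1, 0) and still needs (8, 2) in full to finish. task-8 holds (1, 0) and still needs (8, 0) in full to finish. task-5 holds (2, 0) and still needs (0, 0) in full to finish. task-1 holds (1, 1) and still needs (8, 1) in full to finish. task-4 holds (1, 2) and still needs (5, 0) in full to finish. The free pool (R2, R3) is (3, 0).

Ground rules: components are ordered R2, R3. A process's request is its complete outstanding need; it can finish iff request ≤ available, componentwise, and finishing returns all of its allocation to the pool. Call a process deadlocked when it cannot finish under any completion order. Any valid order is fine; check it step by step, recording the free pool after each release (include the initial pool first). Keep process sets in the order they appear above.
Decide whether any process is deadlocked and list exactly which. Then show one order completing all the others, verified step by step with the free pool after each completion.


Deadlocked set: task-7, task-8 and task-1.
Key observation: R2 is the bottleneck — with task-5, task-4 done the pool holds (6, 2), short of every remaining need.
The rest can finish in the order task-5, task-4. Check, step by step:
  pool = (3, 0)
  task-5: need (0, 0) fits (3, 0); releases (2, 0), pool now (5, 0)
  task-4: need (5, 0) fits (5, 0); releases (1, 2), pool now (6, 2)
The blocked processes can never fit:
  task-7 cannot run: need (8, 2) vs free (6, 2) (insufficient R2)
  task-8 cannot run: need (8, 0) vs free (6, 2) (insufficient R2)
  task-1 cannot run: need (8, 1) vs free (6, 2) (insufficient R2)


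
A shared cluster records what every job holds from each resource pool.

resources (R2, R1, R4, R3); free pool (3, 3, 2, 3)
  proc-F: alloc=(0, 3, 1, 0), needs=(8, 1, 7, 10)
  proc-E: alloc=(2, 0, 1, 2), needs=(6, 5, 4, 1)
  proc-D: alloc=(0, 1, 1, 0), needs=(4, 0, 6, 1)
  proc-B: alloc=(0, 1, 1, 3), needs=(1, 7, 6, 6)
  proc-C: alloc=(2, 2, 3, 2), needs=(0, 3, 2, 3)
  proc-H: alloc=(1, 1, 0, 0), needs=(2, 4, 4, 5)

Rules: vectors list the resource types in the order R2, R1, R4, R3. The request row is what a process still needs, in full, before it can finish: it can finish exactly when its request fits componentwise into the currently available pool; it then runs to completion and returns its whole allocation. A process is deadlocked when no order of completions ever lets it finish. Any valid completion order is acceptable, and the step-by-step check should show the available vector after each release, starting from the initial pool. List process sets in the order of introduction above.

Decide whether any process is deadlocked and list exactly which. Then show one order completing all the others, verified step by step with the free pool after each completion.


The deadlocked set is empty.
Key observation: there is always a runnable process — proc-C first — so the state unwinds completely.
A valid finishing order for the others: proc-C, proc-H, proc-E, proc-D, proc-B, proc-F. Verifying each step:
  pool = (3, 3, 2, 3)
  proc-C: need (0, 3, 2, 3) fits (3, 3, 2, 3); releases (2, 2, 3, 2), pool now (5, 5, 5, 5)
  proc-H: need (2, 4, 4, 5) fits (5, 5, 5, 5); releases (1, 1, 0, 0), pool now (6, 6, 5, 5)
  proc-E: need (6, 5, 4, 1) fits (6, 6, 5, 5); releases (2, 0, 1, 2), pool now (8, 6, 6, 7)
  proc-D: need (4, 0, 6, 1) fits (8, 6, 6, 7); releases (0, 1, 1, 0), pool now (8, 7, 7, 7)
  proc-B: need (1, 7, 6, 6) fits (8, 7, 7, 7); releases (0, 1, 1, 3), pool now (8, 8, 8, 10)
  proc-F: need (8, 1, 7, 10) fits (8, 8, 8, 10); releases (0, 3, 1, 0), pool now (8, 11, 9, 10)


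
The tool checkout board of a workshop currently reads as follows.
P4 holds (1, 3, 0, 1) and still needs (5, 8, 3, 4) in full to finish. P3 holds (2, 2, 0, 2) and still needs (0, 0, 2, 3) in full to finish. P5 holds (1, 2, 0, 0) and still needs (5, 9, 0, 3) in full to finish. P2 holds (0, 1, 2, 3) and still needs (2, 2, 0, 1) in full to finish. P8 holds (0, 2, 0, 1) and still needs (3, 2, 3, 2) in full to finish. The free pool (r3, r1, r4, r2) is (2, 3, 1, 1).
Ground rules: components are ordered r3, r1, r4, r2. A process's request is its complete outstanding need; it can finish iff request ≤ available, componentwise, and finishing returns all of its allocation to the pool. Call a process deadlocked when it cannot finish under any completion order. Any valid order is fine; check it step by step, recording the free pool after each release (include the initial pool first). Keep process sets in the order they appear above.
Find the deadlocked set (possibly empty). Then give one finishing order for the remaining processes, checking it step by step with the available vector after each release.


Deadlocked: P4 and P5.
Key observation: after P2, P3, P8 complete, (4, 8, 3, 7) is the best the pool ever gets, yet each leftover process wants more r3.
One completion order for the rest: P2, P3, P8. Step-by-step check:
  pool = (2, 3, 1, 1)
  P2: need (2, 2, 0, 1) fits (2, 3, 1, 1); releases (0, 1, 2, 3), pool now (2, 4, 3, 4)
  P3: need (0, 0, 2, 3) fits (2, 4, 3, 4); releases (2, 2, 0, 2), pool now (4, 6, 3, 6)
  P8: need (3, 2, 3, 2) fits (4, 6, 3, 6); releases (0, 2, 0, 1), pool now (4, 8, 3, 7)
The stuck group stays short no matter what:
  blocked: P4 wants (5, 8, 3, 4), pool (4, 8, 3, 7) — not enough r3
  blocked: P5 wants (5, 9, 0, 3), pool (4, 8, 3, 7) — not enough r3 and r1


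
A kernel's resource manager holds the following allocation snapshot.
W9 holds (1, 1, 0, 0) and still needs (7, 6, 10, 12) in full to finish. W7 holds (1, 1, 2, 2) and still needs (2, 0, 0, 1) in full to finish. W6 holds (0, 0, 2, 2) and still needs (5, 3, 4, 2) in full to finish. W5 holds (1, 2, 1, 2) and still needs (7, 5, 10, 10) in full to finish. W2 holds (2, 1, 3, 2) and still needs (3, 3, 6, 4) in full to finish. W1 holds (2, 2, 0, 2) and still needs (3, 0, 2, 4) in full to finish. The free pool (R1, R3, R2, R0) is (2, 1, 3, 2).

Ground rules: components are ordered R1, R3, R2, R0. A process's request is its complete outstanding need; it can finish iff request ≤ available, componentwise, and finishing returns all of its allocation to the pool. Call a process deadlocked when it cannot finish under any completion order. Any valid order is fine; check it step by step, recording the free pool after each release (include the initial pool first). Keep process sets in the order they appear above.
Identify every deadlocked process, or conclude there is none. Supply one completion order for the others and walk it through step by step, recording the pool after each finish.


No process is deadlocked.
Key observation: the pool covers W7 at once, and every later process fits after earlier releases.
A valid finishing order for the others: W7, W1, W6, W2, W5, W9. Check, step by step:
  pool = (2, 1, 3, 2)
  W7 needs (2, 0, 0, 1) <= (2, 1, 3, 2) -> finishes; pool += (1, 1, 2, 2) = (3, 2, 5, 4)
  W1 needs (3, 0, 2, 4) <= (3, 2, 5, 4) -> finishes; pool += (2, 2, 0, 2) = (5, 4, 5, 6)
  W6 needs (5, 3, 4, 2) <= (5, 4, 5, 6) -> finishes; pool += (0, 0, 2, 2) = (5, 4, 7, 8)
  W2 needs (3, 3, 6, 4) <= (5, 4, 7, 8) -> finishes; pool += (2, 1, 3, 2) = (7, 5, 10, 10)
  W5 needs (7, 5, 10, 10) <= (7, 5, 10, 10) -> finishes; pool += (1, 2, 1, 2) = (8, 7, 11, 12)
  W9 needs (7, 6, 10, 12) <= (8, 7, 11, 12) -> finishes; pool += (1, 1, 0, 0) = (9, 8, 11, 12)


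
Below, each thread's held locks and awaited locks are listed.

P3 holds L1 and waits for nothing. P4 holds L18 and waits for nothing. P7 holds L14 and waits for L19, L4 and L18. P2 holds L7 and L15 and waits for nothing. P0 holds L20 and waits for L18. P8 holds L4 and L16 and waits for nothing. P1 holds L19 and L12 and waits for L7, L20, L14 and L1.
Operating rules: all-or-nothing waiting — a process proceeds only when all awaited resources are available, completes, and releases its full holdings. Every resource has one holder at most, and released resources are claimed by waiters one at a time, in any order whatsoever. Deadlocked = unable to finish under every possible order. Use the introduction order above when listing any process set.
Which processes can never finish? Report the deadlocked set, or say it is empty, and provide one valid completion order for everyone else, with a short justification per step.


Deadlocked: P7 and P1.
Key observation: the loop P7 -> P1 -> P7 blocks itself forever; no other process is dragged down with it.
A valid finishing order for the others: P2, P4, P3, P8, P0.
Verifying each step:
  run P2 (it waits on nothing); releases L7 and L15
  run P4 (it waits on nothing); releases L18
  run P3 (it waits on nothing); releases L1
  run P8 (it waits on nothing); releases L4 and L16
  P0 waits on L18 — all released -> runs and releases L20


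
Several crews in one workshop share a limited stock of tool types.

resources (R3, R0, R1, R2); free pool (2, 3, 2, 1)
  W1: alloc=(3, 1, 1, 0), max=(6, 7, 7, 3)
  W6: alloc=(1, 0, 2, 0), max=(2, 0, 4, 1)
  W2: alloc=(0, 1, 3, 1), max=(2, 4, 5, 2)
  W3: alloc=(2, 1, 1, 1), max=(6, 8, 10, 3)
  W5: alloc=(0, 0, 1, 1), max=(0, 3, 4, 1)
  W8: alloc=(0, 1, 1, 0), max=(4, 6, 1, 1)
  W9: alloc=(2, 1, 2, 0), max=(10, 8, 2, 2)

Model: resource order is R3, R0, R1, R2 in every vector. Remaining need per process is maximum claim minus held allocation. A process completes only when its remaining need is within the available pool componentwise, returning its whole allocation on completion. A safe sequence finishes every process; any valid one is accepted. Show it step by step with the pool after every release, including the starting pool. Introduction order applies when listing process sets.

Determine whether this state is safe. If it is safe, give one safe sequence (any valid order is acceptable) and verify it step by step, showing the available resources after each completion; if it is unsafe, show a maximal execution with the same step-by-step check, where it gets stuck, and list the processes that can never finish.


UNSAFE — no complete ordering exists.
Key observation: after W6, W5, W2 complete, (3, 4, 8, 3) is the best the pool ever gets, yet each leftover process wants more R0.
Going as far as possible: W6, W5, W2; after that, nothing fits. Step-by-step check:
  pool = (2, 3, 2, 1)
  run W6 (needs (1, 0, 2, 1), free (2, 3, 2, 1)); after release of (1, 0, 2, 0) the pool is (3, 3, 4, 1)
  run W5 (needs (0, 3, 3, 0), free (3, 3, 4, 1)); after release of (0, 0, 1, 1) the pool is (3, 3, 5, 2)
  run W2 (needs (2, 3, 2, 1), free (3, 3, 5, 2)); after release of (0, 1, 3, 1) the pool is (3, 4, 8, 3)
  W1 cannot run: need (3, 6, 6, 3) vs free (3, 4, 8, 3) (insufficient R0)
  W3 cannot run: need (4, 7, 9, 2) vs free (3, 4, 8, 3) (insufficient R3, R0 and R1)
  W8 cannot run: need (4, 5, 0, 1) vs free (3, 4, 8, 3) (insufficient R3 and R0)
  W9 cannot run: need (8, 7, 0, 2) vs free (3, 4, 8, 3) (insufficient R3 and R0)
Permanently blocked: W1, W3, W8 and W9.


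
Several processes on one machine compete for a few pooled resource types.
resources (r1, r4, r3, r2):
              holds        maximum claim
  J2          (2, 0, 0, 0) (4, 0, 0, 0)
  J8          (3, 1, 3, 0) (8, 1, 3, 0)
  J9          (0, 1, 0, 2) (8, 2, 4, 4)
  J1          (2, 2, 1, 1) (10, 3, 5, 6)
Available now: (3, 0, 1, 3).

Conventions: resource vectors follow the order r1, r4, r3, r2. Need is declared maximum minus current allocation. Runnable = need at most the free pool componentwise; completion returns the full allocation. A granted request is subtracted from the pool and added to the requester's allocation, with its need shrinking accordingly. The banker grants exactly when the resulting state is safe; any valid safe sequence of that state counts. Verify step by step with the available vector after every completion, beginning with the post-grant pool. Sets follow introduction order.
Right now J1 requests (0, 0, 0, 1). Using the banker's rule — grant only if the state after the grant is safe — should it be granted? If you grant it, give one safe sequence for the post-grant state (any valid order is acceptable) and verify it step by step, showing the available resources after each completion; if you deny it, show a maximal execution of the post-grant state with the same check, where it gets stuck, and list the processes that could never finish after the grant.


GRANT — the state after the grant stays safe, e.g. via J2, J8, J9, J1.
Key observation: (3, 0, 1, 2) free after granting still covers J2 first, and each release covers the next.
Verifying the post-grant state step by step:
  pool = (3, 0, 1, 2)
  J2 needs (2, 0, 0, 0) <= (3, 0, 1, 2) -> finishes; pool += (2, 0, 0, 0) = (5, 0, 1, 2)
  J8 needs (5, 0, 0, 0) <= (5, 0, 1, 2) -> finishes; pool += (3, 1, 3, 0) = (8, 1, 4, 2)
  J9 needs (8, 1, 4, 2) <= (8, 1, 4, 2) -> finishes; pool += (0, 1, 0, 2) = (8, 2, 4, 4)
  J1 needs (8, 1, 4, 4) <= (8, 2, 4, 4) -> finishes; pool += (2, 2, 1, 2) = (10, 4, 5, 6)


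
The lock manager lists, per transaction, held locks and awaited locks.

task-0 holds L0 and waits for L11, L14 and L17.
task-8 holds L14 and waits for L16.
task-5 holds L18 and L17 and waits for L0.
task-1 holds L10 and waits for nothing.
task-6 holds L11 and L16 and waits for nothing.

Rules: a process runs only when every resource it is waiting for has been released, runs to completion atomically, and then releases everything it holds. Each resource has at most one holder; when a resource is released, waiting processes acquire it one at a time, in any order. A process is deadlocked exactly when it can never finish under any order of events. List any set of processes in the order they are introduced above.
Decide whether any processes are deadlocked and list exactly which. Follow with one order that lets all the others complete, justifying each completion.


Deadlocked: task-0 and task-5.
Key observation: the knot is the closed ring of waits task-0 -> task-5 -> task-0; no other process is dragged down with it.
The rest can finish in the order task-1, task-6, task-8.
Check, step by step:
  task-1 waits on nothing -> runs at once and releases L10
  task-6 waits on nothing -> runs at once and releases L11 and L16
  run task-8 (all its waits — L16 — are resolved); releases L14


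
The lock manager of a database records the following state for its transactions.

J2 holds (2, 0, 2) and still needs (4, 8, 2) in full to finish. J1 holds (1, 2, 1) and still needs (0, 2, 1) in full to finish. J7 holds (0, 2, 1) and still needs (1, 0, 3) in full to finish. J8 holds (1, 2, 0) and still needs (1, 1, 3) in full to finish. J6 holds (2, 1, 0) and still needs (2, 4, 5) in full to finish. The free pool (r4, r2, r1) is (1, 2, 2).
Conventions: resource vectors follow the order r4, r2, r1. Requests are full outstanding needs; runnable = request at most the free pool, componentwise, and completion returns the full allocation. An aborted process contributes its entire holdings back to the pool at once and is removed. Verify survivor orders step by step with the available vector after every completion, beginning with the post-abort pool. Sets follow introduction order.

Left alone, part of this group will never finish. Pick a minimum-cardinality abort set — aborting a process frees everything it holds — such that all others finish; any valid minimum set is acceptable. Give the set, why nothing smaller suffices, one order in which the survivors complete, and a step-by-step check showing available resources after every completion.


Abort J2.
Key observation: the deadlocked J6 becomes finishable only because J2 released (2, 0, 2); it completes at step 4 below.
No smaller set exists: with zero aborts the deadlock remains.
One survivor order: J7, J1, J8, J6. Walking it through (post-abort pool first):
  pool = (3, 2, 4)
  run J7 (needs (1, 0, 3), free (3, 2, 4)); after release of (0, 2, 1) the pool is (3, 4, 5)
  run J1 (needs (0, 2, 1), free (3, 4, 5)); after release of (1, 2, 1) the pool is (4, 6, 6)
  run J8 (needs (1, 1, 3), free (4, 6, 6)); after release of (1, 2, 0) the pool is (5, 8, 6)
  run J6 (needs (2, 4, 5), free (5, 8, 6)); after release of (2, 1, 0) the pool is (7, 9, 6)


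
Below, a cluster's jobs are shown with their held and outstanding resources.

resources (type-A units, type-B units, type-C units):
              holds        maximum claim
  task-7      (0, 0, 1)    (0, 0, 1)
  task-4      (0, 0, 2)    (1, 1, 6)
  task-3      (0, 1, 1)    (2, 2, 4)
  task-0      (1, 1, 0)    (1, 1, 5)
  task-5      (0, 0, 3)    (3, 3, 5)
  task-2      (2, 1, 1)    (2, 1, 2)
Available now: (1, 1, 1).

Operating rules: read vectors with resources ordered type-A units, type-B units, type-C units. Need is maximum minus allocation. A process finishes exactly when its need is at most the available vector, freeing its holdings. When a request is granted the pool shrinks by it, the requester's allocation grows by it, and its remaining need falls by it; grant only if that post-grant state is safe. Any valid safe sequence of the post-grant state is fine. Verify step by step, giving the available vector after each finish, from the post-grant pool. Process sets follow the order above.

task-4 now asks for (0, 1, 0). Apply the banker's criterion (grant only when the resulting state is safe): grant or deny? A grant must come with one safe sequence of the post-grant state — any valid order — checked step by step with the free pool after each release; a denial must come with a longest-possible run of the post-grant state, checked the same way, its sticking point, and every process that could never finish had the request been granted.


GRANT: granting preserves safety; a valid post-grant sequence is task-7, task-2, task-3, task-4, task-0, task-5.
Key observation: even at the reduced pool (1, 0, 1), task-7 fits immediately, so safety survives the grant.
Check on the post-grant state, step by step:
  pool = (1, 0, 1)
  task-7: need (0, 0, 0) fits (1, 0, 1); releases (0, 0, 1), pool now (1, 0, 2)
  task-2: need (0, 0, 1) fits (1, 0, 2); releases (2, 1, 1), pool now (3, 1, 3)
  task-3: need (2, 1, 3) fits (3, 1, 3); releases (0, 1, 1), pool now (3, 2, 4)
  task-4: need (1, 0, 4) fits (3, 2, 4); releases (0, 1, 2), pool now (3, 3, 6)
  task-0: need (0, 0, 5) fits (3, 3, 6); releases (1, 1, 0), pool now (4, 4, 6)
  task-5: need (3, 3, 2) fits (4, 4, 6); releases (0, 0, 3), pool now (4, 4, 9)


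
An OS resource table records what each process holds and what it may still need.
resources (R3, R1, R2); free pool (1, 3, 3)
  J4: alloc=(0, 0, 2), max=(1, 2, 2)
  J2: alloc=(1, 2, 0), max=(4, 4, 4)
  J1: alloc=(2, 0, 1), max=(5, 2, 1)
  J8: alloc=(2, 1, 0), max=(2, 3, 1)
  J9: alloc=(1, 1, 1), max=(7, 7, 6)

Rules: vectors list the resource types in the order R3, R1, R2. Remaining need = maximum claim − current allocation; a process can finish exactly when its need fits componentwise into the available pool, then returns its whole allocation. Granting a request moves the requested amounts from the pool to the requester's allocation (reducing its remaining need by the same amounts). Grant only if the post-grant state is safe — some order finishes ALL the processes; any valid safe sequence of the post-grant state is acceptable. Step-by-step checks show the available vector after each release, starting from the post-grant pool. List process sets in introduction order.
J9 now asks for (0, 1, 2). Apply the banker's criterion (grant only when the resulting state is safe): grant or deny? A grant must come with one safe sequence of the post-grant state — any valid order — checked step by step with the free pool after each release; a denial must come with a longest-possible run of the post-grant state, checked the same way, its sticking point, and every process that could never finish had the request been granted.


GRANT — the state after the grant stays safe, e.g. via J8, J1, J4, J2, J9.
Key observation: even at the reduced pool (1, 2, 1), J8 fits immediately, so safety survives the grant.
Step-by-step check of the post-grant state:
  pool = (1, 2, 1)
  J8: need (0, 2, 1) fits (1, 2, 1); releases (2, 1, 0), pool now (3, 3, 1)
  J1: need (3, 2, 0) fits (3, 3, 1); releases (2, 0, 1), pool now (5, 3, 2)
  J4: need (1, 2, 0) fits (5, 3, 2); releases (0, 0, 2), pool now (5, 3, 4)
  J2: need (3, 2, 4) fits (5, 3, 4); releases (1, 2, 0), pool now (6, 5, 4)
  J9: need (6, 5, 3) fits (6, 5, 4); releases (1, 2, 3), pool now (7, 7, 7)


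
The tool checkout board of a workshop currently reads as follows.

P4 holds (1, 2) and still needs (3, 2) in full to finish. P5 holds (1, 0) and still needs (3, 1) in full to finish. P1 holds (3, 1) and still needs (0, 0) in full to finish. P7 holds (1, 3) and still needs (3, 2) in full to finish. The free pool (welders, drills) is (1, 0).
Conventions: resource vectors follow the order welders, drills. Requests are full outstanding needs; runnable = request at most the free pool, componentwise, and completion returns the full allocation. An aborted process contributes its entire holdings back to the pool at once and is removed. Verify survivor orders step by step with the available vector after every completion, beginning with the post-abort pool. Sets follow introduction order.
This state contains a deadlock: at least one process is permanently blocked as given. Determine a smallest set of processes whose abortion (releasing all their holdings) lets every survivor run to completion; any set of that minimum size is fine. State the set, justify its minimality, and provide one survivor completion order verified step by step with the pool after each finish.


Abort P4.
Key observation: P7 had no path to completion before; after the abort of P4 ((1, 2) returned), step 3 is where it fits.
No smaller set exists: with zero aborts the deadlock remains.
The survivors complete as P1, P5, P7. Check, step by step (starting from the post-abort pool):
  pool = (2, 2)
  run P1 (needs (0, 0), free (2, 2)); after release of (3, 1) the pool is (5, 3)
  run P5 (needs (3, 1), free (5, 3)); after release of (1, 0) the pool is (6, 3)
  run P7 (needs (3, 2), free (6, 3)); after release of (1, 3) the pool is (7, 6)
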